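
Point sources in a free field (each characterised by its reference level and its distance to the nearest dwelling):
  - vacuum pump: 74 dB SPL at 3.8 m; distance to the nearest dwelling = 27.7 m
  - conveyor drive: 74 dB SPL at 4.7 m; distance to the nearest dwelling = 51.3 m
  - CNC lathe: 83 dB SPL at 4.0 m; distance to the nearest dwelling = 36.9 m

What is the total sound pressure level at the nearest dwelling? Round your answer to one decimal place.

First find each source's level at the receiver (point-source: −20·log₁₀(r/r_ref)), then combine on an intensity basis.
vacuum pump: 74 − 20·log₁₀(27.7/3.8) = 74 − 17.25 = 56.75 dB SPL.
conveyor drive: 74 − 20·log₁₀(51.3/4.7) = 74 − 20.76 = 53.24 dB SPL.
CNC lathe: 83 − 20·log₁₀(36.9/4.0) = 83 − 19.30 = 63.70 dB SPL.
Σ 10^(L/10) = 3.028e+06 → L_total = 10·log₁₀(3.028e+06) = 64.81 dB SPL.

64.8 dB SPL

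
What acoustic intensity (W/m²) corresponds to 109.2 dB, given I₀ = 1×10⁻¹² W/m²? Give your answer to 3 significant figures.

L = 10·log₁₀(I/I₀) ⇒ I = I₀·10^(L/10) = 10⁻¹² × 10^10.92.

0.0832 W/m²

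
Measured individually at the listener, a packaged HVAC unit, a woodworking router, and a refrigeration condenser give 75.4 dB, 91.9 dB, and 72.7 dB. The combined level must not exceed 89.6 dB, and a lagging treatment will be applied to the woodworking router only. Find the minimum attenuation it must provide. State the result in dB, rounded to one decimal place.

2.6 dB

Fixed contribution from the other sources: Σ 10^(L/10) = 10^(75.4/10) + 10^(72.7/10) = 5.329e+07 (77.27 dB).
To meet 89.6 dB overall, the treated woodworking router may contribute at most 10^(89.6/10) − 5.329e+07 = 8.587e+08, i.e. 89.34 dB.
So the woodworking router must be reduced from 91.9 to 89.34 dB: IL = 2.56 dB.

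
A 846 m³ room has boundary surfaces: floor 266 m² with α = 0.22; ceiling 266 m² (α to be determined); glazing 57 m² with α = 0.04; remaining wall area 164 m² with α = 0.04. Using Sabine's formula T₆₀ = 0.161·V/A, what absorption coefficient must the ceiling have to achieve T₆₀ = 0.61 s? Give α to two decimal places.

0.59

Required total absorption A = 0.161·846/0.61 = 223.29 m².
Absorption from the other surfaces = 266·0.22 + 57·0.04 + 164·0.04 = 67.36 m², so the ceiling must supply 155.93 m² over 266 m².
α = 155.93/266 = 0.586.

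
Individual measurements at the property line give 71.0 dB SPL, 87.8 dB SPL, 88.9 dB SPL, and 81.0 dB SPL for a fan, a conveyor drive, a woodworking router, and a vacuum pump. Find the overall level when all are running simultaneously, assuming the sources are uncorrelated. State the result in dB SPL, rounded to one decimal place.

91.8 dB SPL

For uncorrelated sources the intensities add, so convert each level to linear form, sum, and take 10·log₁₀ of the total.
Σ 10^(L/10) = 10^(71.0/10) + 10^(87.8/10) + 10^(88.9/10) + 10^(81.0/10) = 1.517e+09.
L_total = 10·log₁₀(1.517e+09) = 91.81 dB SPL.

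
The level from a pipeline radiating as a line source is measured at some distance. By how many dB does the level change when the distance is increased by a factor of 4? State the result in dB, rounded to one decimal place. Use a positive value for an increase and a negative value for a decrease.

With cylindrical spreading the level changes by −10·log₁₀(r₂/r₁).
ΔL = −10·log₁₀(4) = -6.02 dB.

-6.0 dB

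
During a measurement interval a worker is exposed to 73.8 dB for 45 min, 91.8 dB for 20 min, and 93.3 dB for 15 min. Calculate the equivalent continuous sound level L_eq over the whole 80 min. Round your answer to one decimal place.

L_eq = 10·log₁₀[(1/T)·Σ tᵢ·10^(Lᵢ/10)] with T = 80 min.
Σ tᵢ·10^(Lᵢ/10) = 45·10^(73.8/10) + 20·10^(91.8/10) + 15·10^(93.3/10) = 6.342e+10.
L_eq = 10·log₁₀(6.342e+10/80) = 88.99 dB.

89.0 dB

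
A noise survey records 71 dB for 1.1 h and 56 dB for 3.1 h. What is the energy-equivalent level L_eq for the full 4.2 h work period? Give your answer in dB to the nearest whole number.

66 dB

The energy average is taken in the linear domain: L_eq = 10·log₁₀[(Σ tᵢ·10^(Lᵢ/10))/T], T = 4.2 h.
Σ tᵢ·10^(Lᵢ/10) = 1.1·10^(71/10) + 3.1·10^(56/10) = 1.508e+07.
L_eq = 10·log₁₀(1.508e+07/4.2) = 65.55 dB.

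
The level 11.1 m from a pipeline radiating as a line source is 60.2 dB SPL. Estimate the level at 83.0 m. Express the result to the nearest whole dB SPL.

Line-source attenuation: ΔL = 10·log₁₀(r₂/r₁) = 10·log₁₀(83.0/11.1) = 8.738 dB.
L₂ = 60.2 − 10·log₁₀(83.0/11.1) = 60.2 − 8.738 = 51.46 dB SPL.

51 dB SPL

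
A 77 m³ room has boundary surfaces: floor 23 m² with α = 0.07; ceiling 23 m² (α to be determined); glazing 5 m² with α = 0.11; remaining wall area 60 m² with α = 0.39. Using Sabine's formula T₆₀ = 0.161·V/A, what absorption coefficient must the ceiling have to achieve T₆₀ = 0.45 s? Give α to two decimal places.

From T₆₀ = 0.161·V/A, the target T₆₀ = 0.45 s needs A = 0.161·77/0.45 = 27.55 m².
Absorption from the other surfaces = 23·0.07 + 5·0.11 + 60·0.39 = 25.56 m², so the ceiling must supply 1.99 m² over 23 m².
α = 1.99/23 = 0.086.

0.09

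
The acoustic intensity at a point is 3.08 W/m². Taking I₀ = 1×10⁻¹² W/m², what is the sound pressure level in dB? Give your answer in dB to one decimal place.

124.9 dB

I/I₀ = 3.08/10⁻¹² = 3.08×10^12, and L = 10·log₁₀(I/I₀).
L = 10·(0.4886 + 12) = 124.89 dB.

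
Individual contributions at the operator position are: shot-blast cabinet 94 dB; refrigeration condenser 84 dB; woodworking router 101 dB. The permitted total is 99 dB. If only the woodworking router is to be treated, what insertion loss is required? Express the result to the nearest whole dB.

4 dB

Everything except the woodworking router sums to 10^(94/10) + 10^(84/10) = 2.763e+09 in linear terms, 94.41 dB.
The limit corresponds to 10^(99/10) = 7.943e+09; subtracting the fixed part leaves 5.180e+09 for the woodworking router, i.e. 97.14 dB.
Required insertion loss = 101 − 97.14 = 3.86 dB.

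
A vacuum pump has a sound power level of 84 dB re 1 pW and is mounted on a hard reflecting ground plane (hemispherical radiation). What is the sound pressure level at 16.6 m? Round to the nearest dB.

Free-field hemispherical radiation: L_p = L_w − 10·log₁₀(2π·r²), r = 16.6 m.
2π·r² = 1731 m², 10·log₁₀ of that is 32.384 dB.
L_p = 84 − 32.384 = 51.62 dB.

52 dB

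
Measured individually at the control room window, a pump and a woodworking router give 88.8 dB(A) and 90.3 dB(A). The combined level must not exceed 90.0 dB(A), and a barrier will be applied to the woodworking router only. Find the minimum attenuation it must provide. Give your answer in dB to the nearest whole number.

The untreated sources together contribute 10^(88.8/10) = 7.586e+08, i.e. 88.80 dB(A).
The limit corresponds to 10^(90.0/10) = 1.000e+09; subtracting the fixed part leaves 2.414e+08 for the woodworking router, i.e. 83.83 dB(A).
So the woodworking router must be reduced from 90.3 to 83.83 dB(A): IL = 6.47 dB.

6 dB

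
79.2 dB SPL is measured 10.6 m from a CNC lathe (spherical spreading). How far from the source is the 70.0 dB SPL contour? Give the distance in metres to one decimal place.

The 9.2 dB drop corresponds to a distance ratio of 10^(9.2/20) for a point source.
r₂ = 10.6·10^((79.2−70.0)/20) = 10.6·10^(9.2/20) = 30.57 m.

30.6 m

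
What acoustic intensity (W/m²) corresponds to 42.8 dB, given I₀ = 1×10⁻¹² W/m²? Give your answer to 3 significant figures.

1.91e-08 W/m²

I/I₀ = 10^(42.8/10) = 1.905e+04, so I = 1.905e+04 × 10⁻¹² W/m².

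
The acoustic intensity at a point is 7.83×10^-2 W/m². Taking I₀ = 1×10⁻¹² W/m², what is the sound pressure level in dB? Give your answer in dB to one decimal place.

108.9 dB

L = 10·log₁₀(I/I₀) = 10·log₁₀(7.83×10^-2/10⁻¹²) = 10·log₁₀(7.83×10^10).
L = 10·(0.8938 + 10) = 108.94 dB.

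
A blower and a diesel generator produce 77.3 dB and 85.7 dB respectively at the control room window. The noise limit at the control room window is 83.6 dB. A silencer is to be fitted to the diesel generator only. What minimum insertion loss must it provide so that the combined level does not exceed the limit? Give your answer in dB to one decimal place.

Fixed contribution from the other source: Σ 10^(L/10) = 10^(77.3/10) = 5.370e+07 (77.30 dB).
To meet 83.6 dB overall, the treated diesel generator may contribute at most 10^(83.6/10) − 5.370e+07 = 1.754e+08, i.e. 82.44 dB.
Required insertion loss = 85.7 − 82.44 = 3.26 dB.

3.3 dB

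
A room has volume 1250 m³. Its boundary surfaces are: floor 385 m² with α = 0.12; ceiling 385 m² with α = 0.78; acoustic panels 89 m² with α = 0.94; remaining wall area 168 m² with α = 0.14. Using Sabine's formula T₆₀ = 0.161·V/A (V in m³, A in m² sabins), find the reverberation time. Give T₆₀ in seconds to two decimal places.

0.44 s

Total absorption A = 385·0.12 + 385·0.78 + 89·0.94 + 168·0.14 = 453.68 m² sabins.
T₆₀ = 0.161 × 1250 / 453.68 = 0.444 s.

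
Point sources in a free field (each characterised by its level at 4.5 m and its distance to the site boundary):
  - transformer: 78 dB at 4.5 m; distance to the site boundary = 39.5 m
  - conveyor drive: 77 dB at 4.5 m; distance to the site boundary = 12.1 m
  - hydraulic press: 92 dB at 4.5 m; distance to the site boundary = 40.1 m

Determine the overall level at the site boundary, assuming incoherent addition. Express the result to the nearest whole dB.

Apply inverse-square spreading to bring every level to the receiver, then sum 10^(L/10).
transformer: 78 − 20·log₁₀(39.5/4.5) = 78 − 18.87 = 59.13 dB.
conveyor drive: 77 − 20·log₁₀(12.1/4.5) = 77 − 8.59 = 68.41 dB.
hydraulic press: 92 − 20·log₁₀(40.1/4.5) = 92 − 19.00 = 73.00 dB.
Σ 10^(L/10) = 2.771e+07 → L_total = 10·log₁₀(2.771e+07) = 74.43 dB.

74 dB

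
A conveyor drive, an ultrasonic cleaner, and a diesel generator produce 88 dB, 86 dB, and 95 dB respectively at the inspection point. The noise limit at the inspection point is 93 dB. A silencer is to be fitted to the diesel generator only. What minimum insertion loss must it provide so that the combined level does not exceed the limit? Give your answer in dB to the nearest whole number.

The untreated sources together contribute 10^(88/10) + 10^(86/10) = 1.029e+09, i.e. 90.12 dB.
The limit corresponds to 10^(93/10) = 1.995e+09; subtracting the fixed part leaves 9.662e+08 for the diesel generator, i.e. 89.85 dB.
So the diesel generator must be reduced from 95 to 89.85 dB: IL = 5.15 dB.

5 dB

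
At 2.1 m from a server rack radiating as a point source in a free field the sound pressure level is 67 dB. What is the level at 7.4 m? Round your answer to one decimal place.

56.1 dB

For a point source, L₂ = L₁ − 20·log₁₀(r₂/r₁).
L₂ = 67 − 20·log₁₀(7.4/2.1) = 67 − 10.940 = 56.06 dB.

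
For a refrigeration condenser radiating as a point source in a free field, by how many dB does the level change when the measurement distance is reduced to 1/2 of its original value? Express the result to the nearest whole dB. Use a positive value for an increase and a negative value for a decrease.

+6 dB

Point-source spreading: ΔL = −20·log₁₀(r₂/r₁).
ΔL = −20·log₁₀(0.5) = +6.02 dB.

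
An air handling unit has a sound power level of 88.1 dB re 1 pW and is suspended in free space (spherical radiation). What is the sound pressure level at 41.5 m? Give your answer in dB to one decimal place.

44.7 dB

L_p = L_w − 10·log₁₀(4π·r²) with r = 41.5 m.
4π·r² = 2.164e+04 m², 10·log₁₀ of that is 43.353 dB.
L_p = 88.1 − 43.353 = 44.75 dB.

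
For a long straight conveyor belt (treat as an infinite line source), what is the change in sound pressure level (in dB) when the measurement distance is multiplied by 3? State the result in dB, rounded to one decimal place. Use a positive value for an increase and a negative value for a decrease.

-4.8 dB

A line source loses 3 dB per doubling of distance; generally ΔL = −10·log₁₀(r₂/r₁).
ΔL = −10·log₁₀(3) = -4.77 dB.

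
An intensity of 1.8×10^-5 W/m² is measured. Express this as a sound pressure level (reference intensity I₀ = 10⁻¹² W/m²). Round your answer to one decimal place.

72.6 dB

L = 10·log₁₀(I/I₀) = 10·log₁₀(1.8×10^-5/10⁻¹²) = 10·log₁₀(1.8×10^7).
L = 10·(0.2553 + 7) = 72.55 dB.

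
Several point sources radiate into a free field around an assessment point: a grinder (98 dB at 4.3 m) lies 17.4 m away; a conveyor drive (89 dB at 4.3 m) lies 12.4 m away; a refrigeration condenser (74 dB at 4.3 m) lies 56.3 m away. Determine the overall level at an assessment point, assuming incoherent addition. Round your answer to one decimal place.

86.8 dB

First find each source's level at the receiver (point-source: −20·log₁₀(r/r_ref)), then combine on an intensity basis.
grinder: 98 − 20·log₁₀(17.4/4.3) = 98 − 12.14 = 85.86 dB.
conveyor drive: 89 − 20·log₁₀(12.4/4.3) = 89 − 9.20 = 79.80 dB.
refrigeration condenser: 74 − 20·log₁₀(56.3/4.3) = 74 − 22.34 = 51.66 dB.
Σ 10^(L/10) = 4.810e+08 → L_total = 10·log₁₀(4.810e+08) = 86.82 dB.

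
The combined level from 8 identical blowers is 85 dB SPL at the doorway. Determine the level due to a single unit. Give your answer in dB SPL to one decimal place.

Dividing the total intensity by 8 lowers the level by 10·log₁₀ 8 = 9.031 dB: L₁ = 85 − 9.031.

76.0 dB SPL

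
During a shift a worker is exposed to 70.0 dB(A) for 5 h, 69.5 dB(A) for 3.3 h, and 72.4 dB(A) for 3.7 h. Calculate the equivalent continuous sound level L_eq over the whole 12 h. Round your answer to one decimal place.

70.8 dB(A)

Weight each interval's intensity by its duration and average over T = 12 h:
Σ tᵢ·10^(Lᵢ/10) = 5·10^(70.0/10) + 3.3·10^(69.5/10) + 3.7·10^(72.4/10) = 1.437e+08.
L_eq = 10·log₁₀(1.437e+08/12) = 70.78 dB(A).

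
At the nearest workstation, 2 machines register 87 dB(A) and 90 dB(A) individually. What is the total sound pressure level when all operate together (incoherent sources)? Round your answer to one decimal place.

Incoherent sources combine by intensity addition: L_total = 10·log₁₀(Σ 10^(L_i/10)).
Σ 10^(L/10) = 10^(87/10) + 10^(90/10) = 1.501e+09.
L_total = 10·log₁₀(1.501e+09) = 91.76 dB(A).

91.8 dB(A)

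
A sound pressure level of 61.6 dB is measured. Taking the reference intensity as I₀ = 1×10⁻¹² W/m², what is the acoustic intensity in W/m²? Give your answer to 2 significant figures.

1.4e-06 W/m²

I/I₀ = 10^(61.6/10) = 1.445e+06, so I = 1.445e+06 × 10⁻¹² W/m².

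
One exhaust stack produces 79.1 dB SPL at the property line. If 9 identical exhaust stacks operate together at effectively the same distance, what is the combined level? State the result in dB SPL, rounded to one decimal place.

L_total = L₁ + 10·log₁₀ N for N identical incoherent sources.
L_total = 79.1 + 10·log₁₀(9) = 79.1 + 9.542 = 88.64 dB SPL.

88.6 dB SPL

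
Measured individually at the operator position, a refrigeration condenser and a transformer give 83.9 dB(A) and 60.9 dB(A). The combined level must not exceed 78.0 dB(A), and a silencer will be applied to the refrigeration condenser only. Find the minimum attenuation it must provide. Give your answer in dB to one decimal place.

The untreated sources together contribute 10^(60.9/10) = 1.230e+06, i.e. 60.90 dB(A).
To meet 78.0 dB(A) overall, the treated refrigeration condenser may contribute at most 10^(78.0/10) − 1.230e+06 = 6.187e+07, i.e. 77.91 dB(A).
Required insertion loss = 83.9 − 77.91 = 5.99 dB.

6.0 dB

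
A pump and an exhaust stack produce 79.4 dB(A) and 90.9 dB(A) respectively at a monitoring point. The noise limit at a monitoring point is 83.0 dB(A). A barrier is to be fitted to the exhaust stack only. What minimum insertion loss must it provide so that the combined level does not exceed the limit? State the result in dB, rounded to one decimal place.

10.4 dB

The untreated sources together contribute 10^(79.4/10) = 8.710e+07, i.e. 79.40 dB(A).
To meet 83.0 dB(A) overall, the treated exhaust stack may contribute at most 10^(83.0/10) − 8.710e+07 = 1.124e+08, i.e. 80.51 dB(A).
Required insertion loss = 90.9 − 80.51 = 10.39 dB.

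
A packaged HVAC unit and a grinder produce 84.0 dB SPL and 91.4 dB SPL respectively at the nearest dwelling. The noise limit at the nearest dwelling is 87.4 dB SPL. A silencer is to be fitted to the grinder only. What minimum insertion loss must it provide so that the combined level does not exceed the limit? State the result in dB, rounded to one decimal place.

6.7 dB

The untreated sources together contribute 10^(84.0/10) = 2.512e+08, i.e. 84.00 dB SPL.
To meet 87.4 dB SPL overall, the treated grinder may contribute at most 10^(87.4/10) − 2.512e+08 = 2.984e+08, i.e. 84.75 dB SPL.
So the grinder must be reduced from 91.4 to 84.75 dB SPL: IL = 6.65 dB.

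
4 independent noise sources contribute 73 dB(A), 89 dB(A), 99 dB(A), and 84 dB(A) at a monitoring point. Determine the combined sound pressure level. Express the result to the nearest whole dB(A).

For uncorrelated sources the intensities add, so convert each level to linear form, sum, and take 10·log₁₀ of the total.
Σ 10^(L/10) = 10^(73/10) + 10^(89/10) + 10^(99/10) + 10^(84/10) = 9.009e+09.
L_total = 10·log₁₀(9.009e+09) = 99.55 dB(A).

100 dB(A)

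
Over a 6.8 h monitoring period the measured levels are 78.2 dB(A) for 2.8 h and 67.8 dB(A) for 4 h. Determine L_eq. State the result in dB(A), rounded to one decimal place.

L_eq = 10·log₁₀[(1/T)·Σ tᵢ·10^(Lᵢ/10)] with T = 6.8 h.
Σ tᵢ·10^(Lᵢ/10) = 2.8·10^(78.2/10) + 4·10^(67.8/10) = 2.091e+08.
L_eq = 10·log₁₀(2.091e+08/6.8) = 74.88 dB(A).

74.9 dB(A)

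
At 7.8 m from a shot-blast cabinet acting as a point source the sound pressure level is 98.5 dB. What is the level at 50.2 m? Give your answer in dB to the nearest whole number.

Point-source attenuation: ΔL = 20·log₁₀(r₂/r₁) = 20·log₁₀(50.2/7.8) = 16.172 dB.
L₂ = 98.5 − 20·log₁₀(50.2/7.8) = 98.5 − 16.172 = 82.33 dB.

82 dB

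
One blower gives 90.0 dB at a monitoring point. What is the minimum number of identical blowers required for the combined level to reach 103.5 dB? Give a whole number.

23

The shortfall is 103.5 − 90.0 = 13.5 dB, and N units add 10·log₁₀ N, so need 10·log₁₀ N ≥ 13.5.
N ≥ 10^(13.5/10) = 22.387, so N = 23.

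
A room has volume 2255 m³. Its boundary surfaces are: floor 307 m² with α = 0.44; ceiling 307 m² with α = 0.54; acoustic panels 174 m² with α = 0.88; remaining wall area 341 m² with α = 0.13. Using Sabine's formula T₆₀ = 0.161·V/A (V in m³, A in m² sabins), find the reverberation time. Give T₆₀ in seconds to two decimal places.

0.73 s

A = Σ Sᵢαᵢ = 307·0.44 + 307·0.54 + 174·0.88 + 341·0.13 = 498.31 m².
T₆₀ = 0.161 × 2255 / 498.31 = 0.729 s.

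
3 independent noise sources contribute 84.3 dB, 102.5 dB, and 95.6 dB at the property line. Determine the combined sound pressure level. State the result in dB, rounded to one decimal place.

For uncorrelated sources the intensities add, so convert each level to linear form, sum, and take 10·log₁₀ of the total.
Σ 10^(L/10) = 10^(84.3/10) + 10^(102.5/10) + 10^(95.6/10) = 2.168e+10.
L_total = 10·log₁₀(2.168e+10) = 103.36 dB.

103.4 dB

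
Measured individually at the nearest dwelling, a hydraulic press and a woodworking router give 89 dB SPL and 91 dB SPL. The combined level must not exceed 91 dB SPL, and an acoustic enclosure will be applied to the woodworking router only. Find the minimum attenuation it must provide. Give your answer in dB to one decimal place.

4.3 dB

Everything except the woodworking router sums to 10^(89/10) = 7.943e+08 in linear terms, 89.00 dB SPL.
To meet 91 dB SPL overall, the treated woodworking router may contribute at most 10^(91/10) − 7.943e+08 = 4.646e+08, i.e. 86.67 dB SPL.
Required insertion loss = 91 − 86.67 = 4.33 dB.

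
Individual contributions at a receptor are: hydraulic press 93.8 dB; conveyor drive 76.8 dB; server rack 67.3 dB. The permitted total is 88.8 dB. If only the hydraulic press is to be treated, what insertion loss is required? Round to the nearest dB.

The untreated sources together contribute 10^(76.8/10) + 10^(67.3/10) = 5.323e+07, i.e. 77.26 dB.
The limit corresponds to 10^(88.8/10) = 7.586e+08; subtracting the fixed part leaves 7.053e+08 for the hydraulic press, i.e. 88.48 dB.
Required insertion loss = 93.8 − 88.48 = 5.32 dB.

5 dB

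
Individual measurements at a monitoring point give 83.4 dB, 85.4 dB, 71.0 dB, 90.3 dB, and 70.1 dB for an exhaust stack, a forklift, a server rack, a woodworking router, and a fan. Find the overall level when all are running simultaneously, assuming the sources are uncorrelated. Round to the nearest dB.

92 dB

For uncorrelated sources the intensities add, so convert each level to linear form, sum, and take 10·log₁₀ of the total.
Σ 10^(L/10) = 10^(83.4/10) + 10^(85.4/10) + 10^(71.0/10) + 10^(90.3/10) + 10^(70.1/10) = 1.660e+09.
L_total = 10·log₁₀(1.660e+09) = 92.20 dB.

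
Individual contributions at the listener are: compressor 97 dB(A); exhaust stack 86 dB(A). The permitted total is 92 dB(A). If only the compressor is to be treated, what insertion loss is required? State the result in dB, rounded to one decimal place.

Fixed contribution from the other source: Σ 10^(L/10) = 10^(86/10) = 3.981e+08 (86.00 dB(A)).
To meet 92 dB(A) overall, the treated compressor may contribute at most 10^(92/10) − 3.981e+08 = 1.187e+09, i.e. 90.74 dB(A).
Required insertion loss = 97 − 90.74 = 6.26 dB.

6.3 dB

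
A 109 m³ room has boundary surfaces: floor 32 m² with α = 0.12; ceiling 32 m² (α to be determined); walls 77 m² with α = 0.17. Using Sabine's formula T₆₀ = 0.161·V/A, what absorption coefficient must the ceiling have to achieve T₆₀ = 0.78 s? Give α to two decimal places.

From T₆₀ = 0.161·V/A, the target T₆₀ = 0.78 s needs A = 0.161·109/0.78 = 22.50 m².
Absorption from the other surfaces = 32·0.12 + 77·0.17 = 16.93 m², so the ceiling must supply 5.57 m² over 32 m².
α = 5.57/32 = 0.174.

0.17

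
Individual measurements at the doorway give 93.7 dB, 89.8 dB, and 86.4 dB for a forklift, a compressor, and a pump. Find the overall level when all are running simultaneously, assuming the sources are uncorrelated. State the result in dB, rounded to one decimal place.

Incoherent sources combine by intensity addition: L_total = 10·log₁₀(Σ 10^(L_i/10)).
Σ 10^(L/10) = 10^(93.7/10) + 10^(89.8/10) + 10^(86.4/10) = 3.736e+09.
L_total = 10·log₁₀(3.736e+09) = 95.72 dB.

95.7 dB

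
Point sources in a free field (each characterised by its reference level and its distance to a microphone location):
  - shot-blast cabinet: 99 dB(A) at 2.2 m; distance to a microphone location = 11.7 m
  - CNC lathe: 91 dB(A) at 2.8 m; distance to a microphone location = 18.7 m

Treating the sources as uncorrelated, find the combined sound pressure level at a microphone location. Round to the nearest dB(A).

First find each source's level at the receiver (point-source: −20·log₁₀(r/r_ref)), then combine on an intensity basis.
shot-blast cabinet: 99 − 20·log₁₀(11.7/2.2) = 99 − 14.52 = 84.48 dB(A).
CNC lathe: 91 − 20·log₁₀(18.7/2.8) = 91 − 16.49 = 74.51 dB(A).
Σ 10^(L/10) = 3.091e+08 → L_total = 10·log₁₀(3.091e+08) = 84.90 dB(A).

85 dB(A)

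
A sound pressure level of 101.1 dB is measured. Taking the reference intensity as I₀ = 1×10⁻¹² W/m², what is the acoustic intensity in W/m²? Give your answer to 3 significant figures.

I/I₀ = 10^(101.1/10) = 1.288e+10, so I = 1.288e+10 × 10⁻¹² W/m².

0.0129 W/m²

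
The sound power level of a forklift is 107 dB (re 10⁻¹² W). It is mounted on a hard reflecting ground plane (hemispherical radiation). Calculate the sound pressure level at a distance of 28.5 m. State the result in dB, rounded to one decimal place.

69.9 dB

Free-field hemispherical radiation: L_p = L_w − 10·log₁₀(2π·r²), r = 28.5 m.
2π·r² = 5104 m², 10·log₁₀ of that is 37.079 dB.
L_p = 107 − 37.079 = 69.92 dB.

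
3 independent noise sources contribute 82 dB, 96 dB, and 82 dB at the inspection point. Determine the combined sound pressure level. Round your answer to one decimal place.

Incoherent sources combine by intensity addition: L_total = 10·log₁₀(Σ 10^(L_i/10)).
Σ 10^(L/10) = 10^(82/10) + 10^(96/10) + 10^(82/10) = 4.298e+09.
L_total = 10·log₁₀(4.298e+09) = 96.33 dB.

96.3 dB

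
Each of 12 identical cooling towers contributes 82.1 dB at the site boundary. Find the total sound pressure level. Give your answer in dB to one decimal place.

92.9 dB

N identical incoherent sources raise the level by 10·log₁₀ N.
L_total = 82.1 + 10·log₁₀(12) = 82.1 + 10.792 = 92.89 dB.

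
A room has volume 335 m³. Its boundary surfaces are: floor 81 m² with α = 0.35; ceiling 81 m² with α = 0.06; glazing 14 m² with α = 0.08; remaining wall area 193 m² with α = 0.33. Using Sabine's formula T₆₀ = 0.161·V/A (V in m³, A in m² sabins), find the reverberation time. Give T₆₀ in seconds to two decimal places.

Total absorption A = 81·0.35 + 81·0.06 + 14·0.08 + 193·0.33 = 98.02 m² sabins.
T₆₀ = 0.161·V/A = 0.161·335/98.02 = 0.550 s.

0.55 s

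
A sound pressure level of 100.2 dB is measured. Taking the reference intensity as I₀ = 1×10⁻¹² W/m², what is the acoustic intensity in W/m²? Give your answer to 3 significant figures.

I/I₀ = 10^(100.2/10) = 1.047e+10, so I = 1.047e+10 × 10⁻¹² W/m².

0.0105 W/m²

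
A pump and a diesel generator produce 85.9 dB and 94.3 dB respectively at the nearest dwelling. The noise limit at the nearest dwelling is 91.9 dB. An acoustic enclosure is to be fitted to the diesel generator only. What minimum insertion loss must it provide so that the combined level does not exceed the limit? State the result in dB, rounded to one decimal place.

3.7 dB

The untreated sources together contribute 10^(85.9/10) = 3.890e+08, i.e. 85.90 dB.
The limit corresponds to 10^(91.9/10) = 1.549e+09; subtracting the fixed part leaves 1.160e+09 for the diesel generator, i.e. 90.64 dB.
Required insertion loss = 94.3 − 90.64 = 3.66 dB.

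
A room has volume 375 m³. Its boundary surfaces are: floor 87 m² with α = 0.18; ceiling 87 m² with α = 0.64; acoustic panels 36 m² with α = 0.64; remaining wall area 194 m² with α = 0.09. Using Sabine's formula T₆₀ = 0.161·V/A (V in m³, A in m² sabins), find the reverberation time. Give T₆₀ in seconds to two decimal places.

0.54 s

Total absorption A = 87·0.18 + 87·0.64 + 36·0.64 + 194·0.09 = 111.84 m² sabins.
T₆₀ = 0.161 × 375 / 111.84 = 0.540 s.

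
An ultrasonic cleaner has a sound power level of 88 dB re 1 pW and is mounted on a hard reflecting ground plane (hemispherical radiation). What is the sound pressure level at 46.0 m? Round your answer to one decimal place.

46.8 dB

The power spreads over a hemisphere of area 2π·r², so L_p = L_w − 10·log₁₀(2π·r²).
2π·r² = 1.33e+04 m², 10·log₁₀ of that is 41.237 dB.
L_p = 88 − 41.237 = 46.76 dB.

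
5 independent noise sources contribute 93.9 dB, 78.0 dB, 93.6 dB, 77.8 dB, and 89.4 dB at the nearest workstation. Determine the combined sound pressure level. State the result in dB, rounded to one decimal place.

97.6 dB

Incoherent sources combine by intensity addition: L_total = 10·log₁₀(Σ 10^(L_i/10)).
Σ 10^(L/10) = 10^(93.9/10) + 10^(78.0/10) + 10^(93.6/10) + 10^(77.8/10) + 10^(89.4/10) = 5.740e+09.
L_total = 10·log₁₀(5.740e+09) = 97.59 dB.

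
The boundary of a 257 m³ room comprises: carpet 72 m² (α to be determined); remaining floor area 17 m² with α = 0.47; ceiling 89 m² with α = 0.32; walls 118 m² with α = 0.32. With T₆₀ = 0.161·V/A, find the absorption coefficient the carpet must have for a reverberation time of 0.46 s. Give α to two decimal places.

0.22

Required total absorption A = 0.161·257/0.46 = 89.95 m².
Absorption from the other surfaces = 17·0.47 + 89·0.32 + 118·0.32 = 74.23 m², so the carpet must supply 15.72 m² over 72 m².
α = 15.72/72 = 0.218.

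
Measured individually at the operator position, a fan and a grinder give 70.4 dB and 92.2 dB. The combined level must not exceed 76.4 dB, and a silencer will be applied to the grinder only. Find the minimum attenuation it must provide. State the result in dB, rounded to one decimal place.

17.1 dB

Everything except the grinder sums to 10^(70.4/10) = 1.096e+07 in linear terms, 70.40 dB.
To meet 76.4 dB overall, the treated grinder may contribute at most 10^(76.4/10) − 1.096e+07 = 3.269e+07, i.e. 75.14 dB.
Required insertion loss = 92.2 − 75.14 = 17.06 dB.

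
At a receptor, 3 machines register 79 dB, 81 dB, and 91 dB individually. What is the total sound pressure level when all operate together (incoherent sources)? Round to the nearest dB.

Incoherent sources combine by intensity addition: L_total = 10·log₁₀(Σ 10^(L_i/10)).
Σ 10^(L/10) = 10^(79/10) + 10^(81/10) + 10^(91/10) = 1.464e+09.
L_total = 10·log₁₀(1.464e+09) = 91.66 dB.

92 dB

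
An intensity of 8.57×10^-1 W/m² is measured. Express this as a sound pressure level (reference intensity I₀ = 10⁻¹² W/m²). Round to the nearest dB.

Dividing by I₀ shifts the exponent by 12: I/I₀ = 8.57×10^11.
L = 10·(0.9330 + 11) = 119.33 dB.

119 dB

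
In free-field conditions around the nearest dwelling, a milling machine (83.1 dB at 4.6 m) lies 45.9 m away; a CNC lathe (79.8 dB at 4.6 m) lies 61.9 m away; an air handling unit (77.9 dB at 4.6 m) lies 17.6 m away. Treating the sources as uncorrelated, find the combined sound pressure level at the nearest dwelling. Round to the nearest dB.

68 dB

Propagate each source to the receiver with L = L_ref − 20·log₁₀(r/r_ref), then add intensities.
milling machine: 83.1 − 20·log₁₀(45.9/4.6) = 83.1 − 19.98 = 63.12 dB.
CNC lathe: 79.8 − 20·log₁₀(61.9/4.6) = 79.8 − 22.58 = 57.22 dB.
air handling unit: 77.9 − 20·log₁₀(17.6/4.6) = 77.9 − 11.66 = 66.24 dB.
Σ 10^(L/10) = 6.790e+06 → L_total = 10·log₁₀(6.790e+06) = 68.32 dB.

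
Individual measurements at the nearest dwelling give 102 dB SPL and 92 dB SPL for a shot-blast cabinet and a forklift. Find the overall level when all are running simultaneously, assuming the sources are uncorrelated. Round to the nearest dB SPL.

Incoherent sources combine by intensity addition: L_total = 10·log₁₀(Σ 10^(L_i/10)).
Σ 10^(L/10) = 10^(102/10) + 10^(92/10) = 1.743e+10.
L_total = 10·log₁₀(1.743e+10) = 102.41 dB SPL.

102 dB SPL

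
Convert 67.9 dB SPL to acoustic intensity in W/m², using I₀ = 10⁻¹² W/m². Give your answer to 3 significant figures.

L = 10·log₁₀(I/I₀) ⇒ I = I₀·10^(L/10) = 10⁻¹² × 10^6.79.

6.17e-06 W/m²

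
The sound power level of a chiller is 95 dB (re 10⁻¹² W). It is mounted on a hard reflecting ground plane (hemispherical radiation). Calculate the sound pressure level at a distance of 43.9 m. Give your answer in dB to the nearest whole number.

54 dB

The power spreads over a hemisphere of area 2π·r², so L_p = L_w − 10·log₁₀(2π·r²).
2π·r² = 1.211e+04 m², 10·log₁₀ of that is 40.831 dB.
L_p = 95 − 40.831 = 54.17 dB.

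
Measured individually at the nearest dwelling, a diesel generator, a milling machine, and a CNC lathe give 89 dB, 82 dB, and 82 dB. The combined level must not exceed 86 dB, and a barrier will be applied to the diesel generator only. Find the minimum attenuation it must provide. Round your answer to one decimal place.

Everything except the diesel generator sums to 10^(82/10) + 10^(82/10) = 3.170e+08 in linear terms, 85.01 dB.
The limit corresponds to 10^(86/10) = 3.981e+08; subtracting the fixed part leaves 8.113e+07 for the diesel generator, i.e. 79.09 dB.
Required insertion loss = 89 − 79.09 = 9.91 dB.

9.9 dB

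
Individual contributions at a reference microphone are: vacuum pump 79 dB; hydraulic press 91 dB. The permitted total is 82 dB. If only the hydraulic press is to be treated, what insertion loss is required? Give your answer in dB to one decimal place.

12.0 dB

Fixed contribution from the other source: Σ 10^(L/10) = 10^(79/10) = 7.943e+07 (79.00 dB).
To meet 82 dB overall, the treated hydraulic press may contribute at most 10^(82/10) − 7.943e+07 = 7.906e+07, i.e. 78.98 dB.
Required insertion loss = 91 − 78.98 = 12.02 dB.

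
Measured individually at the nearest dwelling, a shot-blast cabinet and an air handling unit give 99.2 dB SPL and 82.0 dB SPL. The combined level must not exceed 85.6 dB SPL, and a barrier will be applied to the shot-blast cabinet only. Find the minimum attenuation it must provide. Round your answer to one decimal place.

16.1 dB

The untreated sources together contribute 10^(82.0/10) = 1.585e+08, i.e. 82.00 dB SPL.
To meet 85.6 dB SPL overall, the treated shot-blast cabinet may contribute at most 10^(85.6/10) − 1.585e+08 = 2.046e+08, i.e. 83.11 dB SPL.
So the shot-blast cabinet must be reduced from 99.2 to 83.11 dB SPL: IL = 16.09 dB.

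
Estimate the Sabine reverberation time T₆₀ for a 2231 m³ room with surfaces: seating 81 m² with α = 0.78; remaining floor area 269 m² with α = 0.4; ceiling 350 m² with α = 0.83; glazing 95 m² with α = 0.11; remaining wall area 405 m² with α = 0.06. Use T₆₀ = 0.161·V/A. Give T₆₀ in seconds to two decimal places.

Summing Sᵢαᵢ: 81·0.78 + 269·0.4 + 350·0.83 + 95·0.11 + 405·0.06 = 496.03 m².
T₆₀ = 0.161 × 2231 / 496.03 = 0.724 s.

0.72 s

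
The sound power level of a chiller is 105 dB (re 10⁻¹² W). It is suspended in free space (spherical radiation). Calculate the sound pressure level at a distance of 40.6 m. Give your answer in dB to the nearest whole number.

62 dB

L_p = L_w − 10·log₁₀(4π·r²) with r = 40.6 m.
4π·r² = 2.071e+04 m², 10·log₁₀ of that is 43.163 dB.
L_p = 105 − 43.163 = 61.84 dB.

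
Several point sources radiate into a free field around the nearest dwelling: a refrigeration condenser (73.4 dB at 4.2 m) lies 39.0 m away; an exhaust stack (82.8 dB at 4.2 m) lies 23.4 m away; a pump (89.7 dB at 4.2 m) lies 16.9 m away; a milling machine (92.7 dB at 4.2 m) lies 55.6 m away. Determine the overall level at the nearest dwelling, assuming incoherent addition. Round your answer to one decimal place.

78.7 dB

Propagate each source to the receiver with L = L_ref − 20·log₁₀(r/r_ref), then add intensities.
refrigeration condenser: 73.4 − 20·log₁₀(39.0/4.2) = 73.4 − 19.36 = 54.04 dB.
exhaust stack: 82.8 − 20·log₁₀(23.4/4.2) = 82.8 − 14.92 = 67.88 dB.
pump: 89.7 − 20·log₁₀(16.9/4.2) = 89.7 − 12.09 = 77.61 dB.
milling machine: 92.7 − 20·log₁₀(55.6/4.2) = 92.7 − 22.44 = 70.26 dB.
Σ 10^(L/10) = 7.466e+07 → L_total = 10·log₁₀(7.466e+07) = 78.73 dB.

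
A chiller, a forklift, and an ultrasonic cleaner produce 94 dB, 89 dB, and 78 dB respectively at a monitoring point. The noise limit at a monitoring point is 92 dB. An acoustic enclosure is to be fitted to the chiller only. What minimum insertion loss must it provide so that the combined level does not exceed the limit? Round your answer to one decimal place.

Fixed contribution from the other sources: Σ 10^(L/10) = 10^(89/10) + 10^(78/10) = 8.574e+08 (89.33 dB).
The limit corresponds to 10^(92/10) = 1.585e+09; subtracting the fixed part leaves 7.275e+08 for the chiller, i.e. 88.62 dB.
Required insertion loss = 94 − 88.62 = 5.38 dB.

5.4 dB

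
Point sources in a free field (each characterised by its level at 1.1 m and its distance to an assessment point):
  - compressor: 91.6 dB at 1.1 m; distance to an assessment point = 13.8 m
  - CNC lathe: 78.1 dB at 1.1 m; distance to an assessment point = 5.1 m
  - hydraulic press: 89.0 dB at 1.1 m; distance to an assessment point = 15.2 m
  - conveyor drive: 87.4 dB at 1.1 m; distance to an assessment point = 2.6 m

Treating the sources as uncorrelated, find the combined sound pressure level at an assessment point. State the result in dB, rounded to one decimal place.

80.6 dB

Apply inverse-square spreading to bring every level to the receiver, then sum 10^(L/10).
compressor: 91.6 − 20·log₁₀(13.8/1.1) = 91.6 − 21.97 = 69.63 dB.
CNC lathe: 78.1 − 20·log₁₀(5.1/1.1) = 78.1 − 13.32 = 64.78 dB.
hydraulic press: 89.0 − 20·log₁₀(15.2/1.1) = 89.0 − 22.81 = 66.19 dB.
conveyor drive: 87.4 − 20·log₁₀(2.6/1.1) = 87.4 − 7.47 = 79.93 dB.
Σ 10^(L/10) = 1.147e+08 → L_total = 10·log₁₀(1.147e+08) = 80.60 dB.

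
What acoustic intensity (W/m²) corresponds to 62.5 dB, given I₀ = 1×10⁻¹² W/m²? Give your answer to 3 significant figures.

I = I₀·10^(L/10) = 10⁻¹² × 10^(62.5/10) = 10^(-5.750).

1.78e-06 W/m²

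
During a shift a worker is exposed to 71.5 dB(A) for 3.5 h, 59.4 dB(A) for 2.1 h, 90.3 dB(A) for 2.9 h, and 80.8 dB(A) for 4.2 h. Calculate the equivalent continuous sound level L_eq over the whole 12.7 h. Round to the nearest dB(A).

85 dB(A)

L_eq = 10·log₁₀[(1/T)·Σ tᵢ·10^(Lᵢ/10)] with T = 12.7 h.
Σ tᵢ·10^(Lᵢ/10) = 3.5·10^(71.5/10) + 2.1·10^(59.4/10) + 2.9·10^(90.3/10) + 4.2·10^(80.8/10) = 3.664e+09.
L_eq = 10·log₁₀(3.664e+09/12.7) = 84.60 dB(A).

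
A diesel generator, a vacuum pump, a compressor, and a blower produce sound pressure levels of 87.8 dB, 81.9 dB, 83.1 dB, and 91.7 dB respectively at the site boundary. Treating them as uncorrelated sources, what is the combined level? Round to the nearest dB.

Incoherent sources combine by intensity addition: L_total = 10·log₁₀(Σ 10^(L_i/10)).
Σ 10^(L/10) = 10^(87.8/10) + 10^(81.9/10) + 10^(83.1/10) + 10^(91.7/10) = 2.441e+09.
L_total = 10·log₁₀(2.441e+09) = 93.88 dB.

94 dB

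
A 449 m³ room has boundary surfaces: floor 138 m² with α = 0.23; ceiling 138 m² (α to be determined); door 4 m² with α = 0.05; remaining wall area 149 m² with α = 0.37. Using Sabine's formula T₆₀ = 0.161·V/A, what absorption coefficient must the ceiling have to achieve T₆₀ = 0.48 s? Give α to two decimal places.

Required total absorption A = 0.161·449/0.48 = 150.60 m².
Absorption from the other surfaces = 138·0.23 + 4·0.05 + 149·0.37 = 87.07 m², so the ceiling must supply 63.53 m² over 138 m².
α = 63.53/138 = 0.460.

0.46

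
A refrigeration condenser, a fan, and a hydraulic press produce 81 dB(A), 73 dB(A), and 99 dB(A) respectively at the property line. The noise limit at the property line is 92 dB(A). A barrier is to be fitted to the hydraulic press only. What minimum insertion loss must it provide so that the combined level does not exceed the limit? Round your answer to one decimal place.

Everything except the hydraulic press sums to 10^(81/10) + 10^(73/10) = 1.458e+08 in linear terms, 81.64 dB(A).
To meet 92 dB(A) overall, the treated hydraulic press may contribute at most 10^(92/10) − 1.458e+08 = 1.439e+09, i.e. 91.58 dB(A).
Required insertion loss = 99 − 91.58 = 7.42 dB.

7.4 dB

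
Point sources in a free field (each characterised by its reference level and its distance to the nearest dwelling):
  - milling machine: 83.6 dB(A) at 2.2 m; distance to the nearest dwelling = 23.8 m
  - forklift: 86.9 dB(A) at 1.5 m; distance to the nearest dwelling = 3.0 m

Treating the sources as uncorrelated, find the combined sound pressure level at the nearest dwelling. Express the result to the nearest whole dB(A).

81 dB(A)

First find each source's level at the receiver (point-source: −20·log₁₀(r/r_ref)), then combine on an intensity basis.
milling machine: 83.6 − 20·log₁₀(23.8/2.2) = 83.6 − 20.68 = 62.92 dB(A).
forklift: 86.9 − 20·log₁₀(3.0/1.5) = 86.9 − 6.02 = 80.88 dB(A).
Σ 10^(L/10) = 1.244e+08 → L_total = 10·log₁₀(1.244e+08) = 80.95 dB(A).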